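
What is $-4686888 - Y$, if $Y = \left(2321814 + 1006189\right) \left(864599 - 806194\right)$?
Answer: $-194376702103$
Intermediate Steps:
$Y = 194372015215$ ($Y = 3328003 \cdot 58405 = 194372015215$)
$-4686888 - Y = -4686888 - 194372015215 = -194376702103$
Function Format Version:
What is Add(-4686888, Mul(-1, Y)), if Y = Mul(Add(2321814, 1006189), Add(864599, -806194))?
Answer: -194376702103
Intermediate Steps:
Y = 194372015215 (Y = Mul(3328003, 58405) = 194372015215)
Add(-4686888, Mul(-1, Y)) = Add(-4686888, Mul(-1, 194372015215)) = Add(-4686888, -194372015215) = -194376702103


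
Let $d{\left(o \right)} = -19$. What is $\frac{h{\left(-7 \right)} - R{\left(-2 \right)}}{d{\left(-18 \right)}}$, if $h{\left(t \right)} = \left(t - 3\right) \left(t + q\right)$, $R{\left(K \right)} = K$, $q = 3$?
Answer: $- \frac{42}{19} \approx -2.2105$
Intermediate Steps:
$h{\left(t \right)} = \left(-3 + t\right) \left(3 + t\right)$ ($h{\left(t \right)} = \left(t - 3\right) \left(t + 3\right) = \left(-3 + t\right) \left(3 + t\right)$)
$\frac{h{\left(-7 \right)} - R{\left(-2 \right)}}{d{\left(-18 \right)}} = \frac{\left(-9 + \left(-7\right)^{2}\right) - -2}{-19} = - \frac{\left(-9 + 49\right) + 2}{19} = - \frac{40 + 2}{19} = \left(- \frac{1}{19}\right) 42 = - \frac{42}{19}$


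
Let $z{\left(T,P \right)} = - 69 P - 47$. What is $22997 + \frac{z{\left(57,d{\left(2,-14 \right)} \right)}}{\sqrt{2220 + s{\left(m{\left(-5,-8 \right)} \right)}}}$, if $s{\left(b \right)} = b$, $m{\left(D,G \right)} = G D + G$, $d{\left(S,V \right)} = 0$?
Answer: $22997 - \frac{47 \sqrt{563}}{1126} \approx 22996.0$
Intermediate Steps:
$m{\left(D,G \right)} = G + D G$ ($m{\left(D,G \right)} = D G + G = G + D G$)
$z{\left(T,P \right)} = -47 - 69 P$
$22997 + \frac{z{\left(57,d{\left(2,-14 \right)} \right)}}{\sqrt{2220 + s{\left(m{\left(-5,-8 \right)} \right)}}} = 22997 + \frac{-47 - 0}{\sqrt{2220 - 8 \left(1 - 5\right)}} = 22997 + \frac{-47 + 0}{\sqrt{2220 - -32}} = 22997 - \frac{47}{\sqrt{2220 + 32}} = 22997 - \frac{47}{\sqrt{2252}} = 22997 - \frac{47}{2 \sqrt{563}} = 22997 - 47 \frac{\sqrt{563}}{1126} = 22997 - \frac{47 \sqrt{563}}{1126}$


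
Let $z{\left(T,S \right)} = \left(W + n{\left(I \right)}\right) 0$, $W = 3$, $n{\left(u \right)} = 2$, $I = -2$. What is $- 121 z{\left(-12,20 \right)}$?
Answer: $0$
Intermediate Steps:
$z{\left(T,S \right)} = 0$ ($z{\left(T,S \right)} = \left(3 + 2\right) 0 = 5 \cdot 0 = 0$)
$- 121 z{\left(-12,20 \right)} = \left(-121\right) 0 = 0$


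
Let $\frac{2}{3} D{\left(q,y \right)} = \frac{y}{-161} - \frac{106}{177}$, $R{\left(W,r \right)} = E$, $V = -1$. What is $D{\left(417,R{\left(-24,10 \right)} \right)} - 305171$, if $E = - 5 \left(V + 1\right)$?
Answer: $- \frac{18005142}{59} \approx -3.0517 \cdot 10^{5}$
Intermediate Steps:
$E = 0$ ($E = - 5 \left(-1 + 1\right) = \left(-5\right) 0 = 0$)
$R{\left(W,r \right)} = 0$
$D{\left(q,y \right)} = - \frac{53}{59} - \frac{3 y}{322}$ ($D{\left(q,y \right)} = \frac{3 \left(\frac{y}{-161} - \frac{106}{177}\right)}{2} = \frac{3 \left(y \left(- \frac{1}{161}\right) - \frac{106}{177}\right)}{2} = \frac{3 \left(- \frac{y}{161} - \frac{106}{177}\right)}{2} = \frac{3 \left(- \frac{106}{177} - \frac{y}{161}\right)}{2} = - \frac{53}{59} - \frac{3 y}{322}$)
$D{\left(417,R{\left(-24,10 \right)} \right)} - 305171 = \left(- \frac{53}{59} - 0\right) - 305171 = \left(- \frac{53}{59} + 0\right) - 305171 = - \frac{53}{59} - 305171 = - \frac{18005142}{59}$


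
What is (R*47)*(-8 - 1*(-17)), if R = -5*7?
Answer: -14805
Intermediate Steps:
R = -35
(R*47)*(-8 - 1*(-17)) = (-35*47)*(-8 - 1*(-17)) = -1645*(-8 + 17) = -1645*9 = -14805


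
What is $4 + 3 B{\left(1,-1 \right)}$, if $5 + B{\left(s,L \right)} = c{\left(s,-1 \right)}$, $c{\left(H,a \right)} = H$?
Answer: $-8$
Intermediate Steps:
$B{\left(s,L \right)} = -5 + s$
$4 + 3 B{\left(1,-1 \right)} = 4 + 3 \left(-5 + 1\right) = 4 + 3 \left(-4\right) = 4 - 12 = -8$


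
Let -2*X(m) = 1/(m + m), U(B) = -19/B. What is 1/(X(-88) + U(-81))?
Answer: 28512/6769 ≈ 4.2121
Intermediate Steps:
X(m) = -1/(4*m) (X(m) = -1/(2*(m + m)) = -1/(2*m)/2 = -1/(4*m))
1/(X(-88) + U(-81)) = 1/(-¼/(-88) - 19/(-81)) = 1/(-¼*(-1/88) - 19*(-1/81)) = 1/(1/352 + 19/81) = 1/(6769/28512) = 28512/6769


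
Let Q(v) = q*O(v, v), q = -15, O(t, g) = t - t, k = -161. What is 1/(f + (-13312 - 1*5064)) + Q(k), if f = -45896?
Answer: -1/64272 ≈ -1.5559e-5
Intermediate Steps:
O(t, g) = 0
Q(v) = 0 (Q(v) = -15*0 = 0)
1/(f + (-13312 - 1*5064)) + Q(k) = 1/(-45896 + (-13312 - 1*5064)) + 0 = 1/(-45896 + (-13312 - 5064)) + 0 = 1/(-45896 - 18376) + 0 = 1/(-64272) + 0 = -1/64272 + 0 = -1/64272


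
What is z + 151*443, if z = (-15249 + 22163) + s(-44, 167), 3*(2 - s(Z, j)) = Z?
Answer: 221471/3 ≈ 73824.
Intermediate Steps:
s(Z, j) = 2 - Z/3
z = 20792/3 (z = (-15249 + 22163) + (2 - ⅓*(-44)) = 6914 + (2 + 44/3) = 6914 + 50/3 = 20792/3 ≈ 6930.7)
z + 151*443 = 20792/3 + 151*443 = 20792/3 + 66893 = 221471/3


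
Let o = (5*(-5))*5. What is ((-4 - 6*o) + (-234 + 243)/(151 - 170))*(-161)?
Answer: -2280565/19 ≈ -1.2003e+5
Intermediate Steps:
o = -125 (o = -25*5 = -125)
((-4 - 6*o) + (-234 + 243)/(151 - 170))*(-161) = ((-4 - 6*(-125)) + (-234 + 243)/(151 - 170))*(-161) = ((-4 + 750) + 9/(-19))*(-161) = (746 + 9*(-1/19))*(-161) = (746 - 9/19)*(-161) = (14165/19)*(-161) = -2280565/19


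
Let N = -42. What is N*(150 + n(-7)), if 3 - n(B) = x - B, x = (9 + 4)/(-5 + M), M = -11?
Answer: -49329/8 ≈ -6166.1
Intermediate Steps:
x = -13/16 (x = (9 + 4)/(-5 - 11) = 13/(-16) = 13*(-1/16) = -13/16 ≈ -0.81250)
n(B) = 61/16 + B (n(B) = 3 - (-13/16 - B) = 3 + (13/16 + B) = 61/16 + B)
N*(150 + n(-7)) = -42*(150 + (61/16 - 7)) = -42*(150 - 51/16) = -42*2349/16 = -49329/8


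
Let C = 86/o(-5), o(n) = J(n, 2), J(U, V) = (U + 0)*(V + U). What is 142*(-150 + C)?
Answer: -307288/15 ≈ -20486.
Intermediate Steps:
J(U, V) = U*(U + V)
o(n) = n*(2 + n) (o(n) = n*(n + 2) = n*(2 + n))
C = 86/15 (C = 86/((-5*(2 - 5))) = 86/((-5*(-3))) = 86/15 ≈ 5.7333)
142*(-150 + C) = 142*(-150 + 86/15) = 142*(-2164/15) = -307288/15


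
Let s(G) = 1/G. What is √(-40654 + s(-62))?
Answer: 3*I*√17363782/62 ≈ 201.63*I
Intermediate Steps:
√(-40654 + s(-62)) = √(-40654 + 1/(-62)) = √(-40654 - 1/62) = √(-2520549/62) = 3*I*√17363782/62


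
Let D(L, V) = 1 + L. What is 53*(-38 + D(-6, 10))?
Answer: -2279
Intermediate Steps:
53*(-38 + D(-6, 10)) = 53*(-38 + (1 - 6)) = 53*(-38 - 5) = 53*(-43) = -2279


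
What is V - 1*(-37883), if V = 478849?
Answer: 516732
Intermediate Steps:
V - 1*(-37883) = 478849 - 1*(-37883) = 478849 + 37883 = 516732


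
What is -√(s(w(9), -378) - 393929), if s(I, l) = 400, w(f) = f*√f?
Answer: -I*√393529 ≈ -627.32*I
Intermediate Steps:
w(f) = f^(3/2)
-√(s(w(9), -378) - 393929) = -√(400 - 393929) = -√(-393529) = -I*√393529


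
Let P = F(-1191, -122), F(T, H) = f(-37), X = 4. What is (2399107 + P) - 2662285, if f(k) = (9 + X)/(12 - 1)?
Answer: -2894945/11 ≈ -2.6318e+5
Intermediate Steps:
f(k) = 13/11 (f(k) = (9 + 4)/(12 - 1) = 13/11)
F(T, H) = 13/11
P = 13/11 ≈ 1.1818
(2399107 + P) - 2662285 = (2399107 + 13/11) - 2662285 = 26390190/11 - 2662285 = -2894945/11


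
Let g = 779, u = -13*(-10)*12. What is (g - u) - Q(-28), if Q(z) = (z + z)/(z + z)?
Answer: -782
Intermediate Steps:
Q(z) = 1 (Q(z) = (2*z)/((2*z)) = (2*z)*(1/(2*z)) = 1)
u = 1560 (u = 130*12 = 1560)
(g - u) - Q(-28) = (779 - 1*1560) - 1*1 = (779 - 1560) - 1 = -781 - 1 = -782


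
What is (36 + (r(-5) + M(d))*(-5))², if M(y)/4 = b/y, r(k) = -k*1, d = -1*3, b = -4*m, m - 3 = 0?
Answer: 4761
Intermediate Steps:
m = 3 (m = 3 + 0 = 3)
b = -12 (b = -4*3 = -12)
d = -3
r(k) = -k
M(y) = -48/y (M(y) = 4*(-12/y) = -48/y)
(36 + (r(-5) + M(d))*(-5))² = (36 + (-1*(-5) - 48/(-3))*(-5))² = (36 + (5 - 48*(-⅓))*(-5))² = (36 + (5 + 16)*(-5))² = (36 + 21*(-5))² = (36 - 105)² = (-69)² = 4761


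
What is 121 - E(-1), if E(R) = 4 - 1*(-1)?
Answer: 116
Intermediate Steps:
E(R) = 5 (E(R) = 4 + 1 = 5)
121 - E(-1) = 121 - 1*5 = 121 - 5 = 116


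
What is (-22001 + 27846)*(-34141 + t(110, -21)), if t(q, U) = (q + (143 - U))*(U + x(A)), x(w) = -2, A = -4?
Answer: -236389335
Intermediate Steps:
t(q, U) = (-2 + U)*(143 + q - U) (t(q, U) = (q + (143 - U))*(U - 2) = (143 + q - U)*(-2 + U) = (-2 + U)*(143 + q - U))
(-22001 + 27846)*(-34141 + t(110, -21)) = (-22001 + 27846)*(-34141 + (-286 - 1*(-21)² - 2*110 + 145*(-21) - 21*110)) = 5845*(-34141 + (-286 - 1*441 - 220 - 3045 - 2310)) = 5845*(-34141 + (-286 - 441 - 220 - 3045 - 2310)) = 5845*(-34141 - 6302) = 5845*(-40443) = -236389335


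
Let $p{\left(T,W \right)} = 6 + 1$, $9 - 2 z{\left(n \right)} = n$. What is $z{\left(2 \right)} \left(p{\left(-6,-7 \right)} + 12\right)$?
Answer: $\frac{133}{2} \approx 66.5$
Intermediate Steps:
$z{\left(n \right)} = \frac{9}{2} - \frac{n}{2}$
$p{\left(T,W \right)} = 7$
$z{\left(2 \right)} \left(p{\left(-6,-7 \right)} + 12\right) = \left(\frac{9}{2} - 1\right) \left(7 + 12\right) = \left(\frac{9}{2} - 1\right) 19 = \frac{7}{2} \cdot 19 = \frac{133}{2}$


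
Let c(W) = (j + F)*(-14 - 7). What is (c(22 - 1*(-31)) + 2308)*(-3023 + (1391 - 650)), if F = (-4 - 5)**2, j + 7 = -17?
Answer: -2535302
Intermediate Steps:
j = -24 (j = -7 - 17 = -24)
F = 81 (F = (-9)**2 = 81)
c(W) = -1197 (c(W) = (-24 + 81)*(-14 - 7) = 57*(-21) = -1197)
(c(22 - 1*(-31)) + 2308)*(-3023 + (1391 - 650)) = (-1197 + 2308)*(-3023 + (1391 - 650)) = 1111*(-3023 + 741) = 1111*(-2282) = -2535302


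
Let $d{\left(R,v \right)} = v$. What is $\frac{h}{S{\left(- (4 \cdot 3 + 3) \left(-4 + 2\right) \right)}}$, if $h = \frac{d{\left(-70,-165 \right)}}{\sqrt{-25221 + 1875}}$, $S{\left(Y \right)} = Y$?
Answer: $\frac{11 i \sqrt{2594}}{15564} \approx 0.035996 i$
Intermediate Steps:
$h = \frac{55 i \sqrt{2594}}{2594}$ ($h = - \frac{165}{\sqrt{-25221 + 1875}} = - \frac{165}{\sqrt{-23346}} = - \frac{165}{3 i \sqrt{2594}} = - 165 \left(- \frac{i \sqrt{2594}}{7782}\right) = \frac{55 i \sqrt{2594}}{2594} \approx 1.0799 i$)
$\frac{h}{S{\left(- (4 \cdot 3 + 3) \left(-4 + 2\right) \right)}} = \frac{\frac{55}{2594} i \sqrt{2594}}{- (4 \cdot 3 + 3) \left(-4 + 2\right)} = \frac{\frac{55}{2594} i \sqrt{2594}}{- (12 + 3) \left(-2\right)} = \frac{\frac{55}{2594} i \sqrt{2594}}{\left(-1\right) 15 \left(-2\right)} = \frac{\frac{55}{2594} i \sqrt{2594}}{\left(-15\right) \left(-2\right)} = \frac{\frac{55}{2594} i \sqrt{2594}}{30} = \frac{55 i \sqrt{2594}}{2594} \cdot \frac{1}{30} = \frac{11 i \sqrt{2594}}{15564}$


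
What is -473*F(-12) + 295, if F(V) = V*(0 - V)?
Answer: 68407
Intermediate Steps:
F(V) = -V**2 (F(V) = V*(-V) = -V**2)
-473*F(-12) + 295 = -(-473)*(-12)**2 + 295 = -(-473)*144 + 295 = -473*(-144) + 295 = 68112 + 295 = 68407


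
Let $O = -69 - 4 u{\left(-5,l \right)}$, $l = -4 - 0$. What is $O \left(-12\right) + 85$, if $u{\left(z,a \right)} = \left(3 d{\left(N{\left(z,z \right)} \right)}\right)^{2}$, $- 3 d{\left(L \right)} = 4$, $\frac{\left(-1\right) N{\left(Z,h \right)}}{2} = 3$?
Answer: $1681$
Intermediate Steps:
$N{\left(Z,h \right)} = -6$ ($N{\left(Z,h \right)} = \left(-2\right) 3 = -6$)
$l = -4$ ($l = -4 + 0 = -4$)
$d{\left(L \right)} = - \frac{4}{3}$ ($d{\left(L \right)} = \left(- \frac{1}{3}\right) 4 = - \frac{4}{3}$)
$u{\left(z,a \right)} = 16$ ($u{\left(z,a \right)} = \left(3 \left(- \frac{4}{3}\right)\right)^{2} = \left(-4\right)^{2} = 16$)
$O = -133$ ($O = -69 - 64 = -133$)
$O \left(-12\right) + 85 = \left(-133\right) \left(-12\right) + 85 = 1596 + 85 = 1681$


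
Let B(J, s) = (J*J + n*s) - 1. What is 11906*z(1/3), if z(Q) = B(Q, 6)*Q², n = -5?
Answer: -3309868/81 ≈ -40863.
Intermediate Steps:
B(J, s) = -1 + J² - 5*s (B(J, s) = (J*J - 5*s) - 1 = (J² - 5*s) - 1 = -1 + J² - 5*s)
z(Q) = Q²*(-31 + Q²) (z(Q) = (-1 + Q² - 5*6)*Q² = (-1 + Q² - 30)*Q² = (-31 + Q²)*Q² = Q²*(-31 + Q²))
11906*z(1/3) = 11906*((1/3)²*(-31 + (1/3)²)) = 11906*((⅓)²*(-31 + (⅓)²)) = 11906*((-31 + ⅑)/9) = 11906*((⅑)*(-278/9)) = 11906*(-278/81) = -3309868/81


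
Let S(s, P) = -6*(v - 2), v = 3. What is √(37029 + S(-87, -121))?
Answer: √37023 ≈ 192.41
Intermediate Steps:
S(s, P) = -6 (S(s, P) = -6*(3 - 2) = -6*1 = -6)
√(37029 + S(-87, -121)) = √(37029 - 6) = √37023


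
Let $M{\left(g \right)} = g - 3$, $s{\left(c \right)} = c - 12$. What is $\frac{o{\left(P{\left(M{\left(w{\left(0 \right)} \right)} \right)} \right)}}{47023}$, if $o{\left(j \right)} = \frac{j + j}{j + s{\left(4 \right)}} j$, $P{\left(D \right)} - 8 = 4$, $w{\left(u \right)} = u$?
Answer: $\frac{72}{47023} \approx 0.0015312$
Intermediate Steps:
$s{\left(c \right)} = -12 + c$ ($s{\left(c \right)} = c - 12 = -12 + c$)
$M{\left(g \right)} = -3 + g$ ($M{\left(g \right)} = g - 3 = -3 + g$)
$P{\left(D \right)} = 12$ ($P{\left(D \right)} = 8 + 4 = 12$)
$o{\left(j \right)} = \frac{2 j^{2}}{-8 + j}$ ($o{\left(j \right)} = \frac{j + j}{j + \left(-12 + 4\right)} j = \frac{2 j}{j - 8} j = \frac{2 j}{-8 + j} j = \frac{2 j^{2}}{-8 + j}$)
$\frac{o{\left(P{\left(M{\left(w{\left(0 \right)} \right)} \right)} \right)}}{47023} = \frac{2 \cdot 12^{2} \frac{1}{-8 + 12}}{47023} = 2 \cdot 144 \cdot \frac{1}{4} \cdot \frac{1}{47023} = 72 \cdot \frac{1}{47023} = \frac{72}{47023}$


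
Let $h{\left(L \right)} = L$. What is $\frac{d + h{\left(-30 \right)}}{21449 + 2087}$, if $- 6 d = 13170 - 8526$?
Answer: $- \frac{201}{5884} \approx -0.03416$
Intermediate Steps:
$d = -774$ ($d = - \frac{13170 - 8526}{6} = \left(- \frac{1}{6}\right) 4644 = -774$)
$\frac{d + h{\left(-30 \right)}}{21449 + 2087} = \frac{-774 - 30}{21449 + 2087} = - \frac{804}{23536} = \left(-804\right) \frac{1}{23536} = - \frac{201}{5884}$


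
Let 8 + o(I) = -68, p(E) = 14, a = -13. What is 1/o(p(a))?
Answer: -1/76 ≈ -0.013158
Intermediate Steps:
o(I) = -76 (o(I) = -8 - 68 = -76)
1/o(p(a)) = 1/(-76) = -1/76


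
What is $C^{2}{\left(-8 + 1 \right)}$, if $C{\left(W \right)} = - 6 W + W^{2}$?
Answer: $8281$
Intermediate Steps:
$C{\left(W \right)} = W^{2} - 6 W$
$C^{2}{\left(-8 + 1 \right)} = \left(\left(-8 + 1\right) \left(-6 + \left(-8 + 1\right)\right)\right)^{2} = \left(- 7 \left(-6 - 7\right)\right)^{2} = \left(\left(-7\right) \left(-13\right)\right)^{2} = 91^{2} = 8281$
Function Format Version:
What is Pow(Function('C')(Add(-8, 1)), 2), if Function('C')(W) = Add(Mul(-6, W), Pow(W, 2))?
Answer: 8281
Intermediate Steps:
Function('C')(W) = Add(Pow(W, 2), Mul(-6, W))
Pow(Function('C')(Add(-8, 1)), 2) = Pow(Mul(Add(-8, 1), Add(-6, Add(-8, 1))), 2) = Pow(Mul(-7, Add(-6, -7)), 2) = Pow(Mul(-7, -13), 2) = Pow(91, 2) = 8281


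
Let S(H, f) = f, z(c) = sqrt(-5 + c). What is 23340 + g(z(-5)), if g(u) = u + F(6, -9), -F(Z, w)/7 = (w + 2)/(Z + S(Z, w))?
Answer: 69971/3 + I*sqrt(10) ≈ 23324.0 + 3.1623*I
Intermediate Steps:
F(Z, w) = -7*(2 + w)/(Z + w) (F(Z, w) = -7*(w + 2)/(Z + w) = -7*(2 + w)/(Z + w))
g(u) = -49/3 + u (g(u) = u + 7*(-2 - 1*(-9))/(6 - 9) = u + 7*(-2 + 9)/(-3) = u + 7*(-1/3)*7 = u - 49/3 = -49/3 + u)
23340 + g(z(-5)) = 23340 + (-49/3 + sqrt(-5 - 5)) = 23340 + (-49/3 + sqrt(-10)) = 23340 + (-49/3 + I*sqrt(10)) = 69971/3 + I*sqrt(10)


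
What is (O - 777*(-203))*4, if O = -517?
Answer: 628856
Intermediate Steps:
(O - 777*(-203))*4 = (-517 - 777*(-203))*4 = (-517 + 157731)*4 = 157214*4 = 628856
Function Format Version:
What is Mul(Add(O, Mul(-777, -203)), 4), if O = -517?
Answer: 628856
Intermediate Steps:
Mul(Add(O, Mul(-777, -203)), 4) = Mul(Add(-517, Mul(-777, -203)), 4) = Mul(Add(-517, 157731), 4) = Mul(157214, 4) = 628856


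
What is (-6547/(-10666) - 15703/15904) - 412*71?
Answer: -2481070250419/84816032 ≈ -29252.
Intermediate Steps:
(-6547/(-10666) - 15703/15904) - 412*71 = (-6547*(-1/10666) - 15703*1/15904) - 29252 = (6547/10666 - 15703/15904) - 29252 = -31682355/84816032 - 29252 = -2481070250419/84816032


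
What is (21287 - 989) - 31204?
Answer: -10906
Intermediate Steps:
(21287 - 989) - 31204 = 20298 - 31204 = -10906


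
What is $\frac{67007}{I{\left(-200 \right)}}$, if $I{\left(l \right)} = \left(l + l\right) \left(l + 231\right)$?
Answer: $- \frac{67007}{12400} \approx -5.4038$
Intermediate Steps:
$I{\left(l \right)} = 2 l \left(231 + l\right)$
$\frac{67007}{I{\left(-200 \right)}} = \frac{67007}{2 \left(-200\right) \left(231 - 200\right)} = \frac{67007}{2 \left(-200\right) 31} = \frac{67007}{-12400} = 67007 \left(- \frac{1}{12400}\right) = - \frac{67007}{12400}$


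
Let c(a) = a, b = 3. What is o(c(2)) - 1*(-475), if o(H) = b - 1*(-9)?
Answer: 487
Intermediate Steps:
o(H) = 12 (o(H) = 3 - 1*(-9) = 3 + 9 = 12)
o(c(2)) - 1*(-475) = 12 - 1*(-475) = 12 + 475 = 487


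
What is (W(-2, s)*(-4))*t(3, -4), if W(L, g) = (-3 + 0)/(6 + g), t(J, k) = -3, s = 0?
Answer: -6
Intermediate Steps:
W(L, g) = -3/(6 + g)
(W(-2, s)*(-4))*t(3, -4) = (-3/(6 + 0)*(-4))*(-3) = (-3/6*(-4))*(-3) = (-3*⅙*(-4))*(-3) = -½*(-4)*(-3) = 2*(-3) = -6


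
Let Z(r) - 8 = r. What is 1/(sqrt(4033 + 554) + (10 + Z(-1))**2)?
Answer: 289/78934 - sqrt(4587)/78934 ≈ 0.0028033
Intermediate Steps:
Z(r) = 8 + r
1/(sqrt(4033 + 554) + (10 + Z(-1))**2) = 1/(sqrt(4033 + 554) + (10 + (8 - 1))**2) = 1/(sqrt(4587) + (10 + 7)**2) = 1/(sqrt(4587) + 17**2) = 1/(sqrt(4587) + 289) = 1/(289 + sqrt(4587))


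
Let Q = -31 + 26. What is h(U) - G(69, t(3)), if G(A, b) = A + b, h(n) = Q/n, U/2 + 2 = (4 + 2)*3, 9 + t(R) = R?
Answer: -2021/32 ≈ -63.156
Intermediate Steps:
Q = -5
t(R) = -9 + R
U = 32 (U = -4 + 2*((4 + 2)*3) = -4 + 2*(6*3) = -4 + 2*18 = -4 + 36 = 32)
h(n) = -5/n
h(U) - G(69, t(3)) = -5/32 - (69 + (-9 + 3)) = -5*1/32 - (69 - 6) = -5/32 - 1*63 = -5/32 - 63 = -2021/32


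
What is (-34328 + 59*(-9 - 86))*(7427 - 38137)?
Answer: 1226342430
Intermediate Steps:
(-34328 + 59*(-9 - 86))*(7427 - 38137) = (-34328 + 59*(-95))*(-30710) = (-34328 - 5605)*(-30710) = -39933*(-30710) = 1226342430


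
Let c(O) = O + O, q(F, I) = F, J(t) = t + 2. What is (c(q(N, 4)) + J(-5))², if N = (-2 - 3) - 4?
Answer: 441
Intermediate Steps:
N = -9 (N = -5 - 4 = -9)
J(t) = 2 + t
c(O) = 2*O
(c(q(N, 4)) + J(-5))² = (2*(-9) + (2 - 5))² = (-18 - 3)² = (-21)² = 441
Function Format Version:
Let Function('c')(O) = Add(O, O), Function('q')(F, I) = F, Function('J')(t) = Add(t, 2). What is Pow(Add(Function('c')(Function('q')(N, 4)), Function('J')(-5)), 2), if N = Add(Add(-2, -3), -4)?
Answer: 441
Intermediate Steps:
N = -9 (N = Add(-5, -4) = -9)
Function('J')(t) = Add(2, t)
Function('c')(O) = Mul(2, O)
Pow(Add(Function('c')(Function('q')(N, 4)), Function('J')(-5)), 2) = Pow(Add(Mul(2, -9), Add(2, -5)), 2) = Pow(Add(-18, -3), 2) = Pow(-21, 2) = 441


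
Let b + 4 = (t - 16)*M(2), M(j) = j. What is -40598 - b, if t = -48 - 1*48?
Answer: -40370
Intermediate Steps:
t = -96 (t = -48 - 48 = -96)
b = -228 (b = -4 + (-96 - 16)*2 = -4 - 112*2 = -4 - 224 = -228)
-40598 - b = -40598 - 1*(-228) = -40598 + 228 = -40370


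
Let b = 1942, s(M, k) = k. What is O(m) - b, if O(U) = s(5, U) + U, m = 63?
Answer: -1816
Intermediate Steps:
O(U) = 2*U (O(U) = U + U = 2*U)
O(m) - b = 2*63 - 1*1942 = 126 - 1942 = -1816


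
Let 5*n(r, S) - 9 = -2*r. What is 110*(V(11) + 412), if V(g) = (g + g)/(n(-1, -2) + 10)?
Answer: 2776620/61 ≈ 45518.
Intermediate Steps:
n(r, S) = 9/5 - 2*r/5 (n(r, S) = 9/5 + (-2*r)/5 = 9/5 - 2*r/5)
V(g) = 10*g/61 (V(g) = (g + g)/((9/5 - ⅖*(-1)) + 10) = (2*g)/((9/5 + ⅖) + 10) = (2*g)/(11/5 + 10) = (2*g)/(61/5) = (2*g)*(5/61) = 10*g/61)
110*(V(11) + 412) = 110*((10/61)*11 + 412) = 110*(110/61 + 412) = 110*(25242/61) = 2776620/61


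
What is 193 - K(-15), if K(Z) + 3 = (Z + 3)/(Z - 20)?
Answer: 6848/35 ≈ 195.66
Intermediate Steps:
K(Z) = -3 + (3 + Z)/(-20 + Z) (K(Z) = -3 + (Z + 3)/(Z - 20) = -3 + (3 + Z)/(-20 + Z))
193 - K(-15) = 193 - (63 - 2*(-15))/(-20 - 15) = 193 - (63 + 30)/(-35) = 193 - (-1)*93/35 = 193 - 1*(-93/35) = 193 + 93/35 = 6848/35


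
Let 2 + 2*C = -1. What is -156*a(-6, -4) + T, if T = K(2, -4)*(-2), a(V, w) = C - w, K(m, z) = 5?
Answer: -400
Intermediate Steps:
C = -3/2 (C = -1 + (1/2)*(-1) = -1 - 1/2 = -3/2 ≈ -1.5000)
a(V, w) = -3/2 - w
T = -10 (T = 5*(-2) = -10)
-156*a(-6, -4) + T = -156*(-3/2 - 1*(-4)) - 10 = -156*(-3/2 + 4) - 10 = -156*5/2 - 10 = -390 - 10 = -400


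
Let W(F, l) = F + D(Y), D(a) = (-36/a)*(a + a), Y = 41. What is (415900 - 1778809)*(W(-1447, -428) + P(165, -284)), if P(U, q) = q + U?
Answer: 2232444942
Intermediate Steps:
P(U, q) = U + q
D(a) = -72 (D(a) = (-36/a)*(2*a) = -72)
W(F, l) = -72 + F (W(F, l) = F - 72 = -72 + F)
(415900 - 1778809)*(W(-1447, -428) + P(165, -284)) = (415900 - 1778809)*((-72 - 1447) + (165 - 284)) = -1362909*(-1519 - 119) = -1362909*(-1638) = 2232444942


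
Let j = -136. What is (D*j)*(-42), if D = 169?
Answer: 965328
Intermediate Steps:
(D*j)*(-42) = (169*(-136))*(-42) = -22984*(-42) = 965328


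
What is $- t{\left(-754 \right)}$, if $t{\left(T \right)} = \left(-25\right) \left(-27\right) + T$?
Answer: $79$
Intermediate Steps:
$t{\left(T \right)} = 675 + T$
$- t{\left(-754 \right)} = - (675 - 754) = \left(-1\right) \left(-79\right) = 79$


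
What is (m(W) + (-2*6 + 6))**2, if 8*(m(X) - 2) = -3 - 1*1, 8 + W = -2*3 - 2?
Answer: 81/4 ≈ 20.250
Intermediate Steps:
W = -16 (W = -8 + (-2*3 - 2) = -8 + (-6 - 2) = -8 - 8 = -16)
m(X) = 3/2 (m(X) = 2 + (-3 - 1*1)/8 = 2 + (-3 - 1)/8 = 2 + (1/8)*(-4) = 2 - 1/2 = 3/2)
(m(W) + (-2*6 + 6))**2 = (3/2 + (-2*6 + 6))**2 = (3/2 + (-12 + 6))**2 = (3/2 - 6)**2 = (-9/2)**2 = 81/4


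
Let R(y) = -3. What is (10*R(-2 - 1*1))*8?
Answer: -240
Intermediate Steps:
(10*R(-2 - 1*1))*8 = (10*(-3))*8 = -30*8 = -240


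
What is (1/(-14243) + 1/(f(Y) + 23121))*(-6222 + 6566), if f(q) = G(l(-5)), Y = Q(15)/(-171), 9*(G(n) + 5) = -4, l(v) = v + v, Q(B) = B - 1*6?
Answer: -3433679/370389215 ≈ -0.0092705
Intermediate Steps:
Q(B) = -6 + B (Q(B) = B - 6 = -6 + B)
l(v) = 2*v
G(n) = -49/9 (G(n) = -5 + (⅑)*(-4) = -5 - 4/9 = -49/9)
Y = -1/19 (Y = (-6 + 15)/(-171) = 9*(-1/171) = -1/19 ≈ -0.052632)
f(q) = -49/9
(1/(-14243) + 1/(f(Y) + 23121))*(-6222 + 6566) = (1/(-14243) + 1/(-49/9 + 23121))*(-6222 + 6566) = (-1/14243 + 1/(208040/9))*344 = (-1/14243 + 9/208040)*344 = -79853/2963113720*344 = -3433679/370389215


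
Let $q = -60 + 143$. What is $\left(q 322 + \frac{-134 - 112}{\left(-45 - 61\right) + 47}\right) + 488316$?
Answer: $\frac{30387724}{59} \approx 5.1505 \cdot 10^{5}$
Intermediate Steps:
$q = 83$
$\left(q 322 + \frac{-134 - 112}{\left(-45 - 61\right) + 47}\right) + 488316 = \left(83 \cdot 322 + \frac{-134 - 112}{\left(-45 - 61\right) + 47}\right) + 488316 = \left(26726 - \frac{246}{-106 + 47}\right) + 488316 = \left(26726 - \frac{246}{-59}\right) + 488316 = \left(26726 - - \frac{246}{59}\right) + 488316 = \left(26726 + \frac{246}{59}\right) + 488316 = \frac{1577080}{59} + 488316 = \frac{30387724}{59}$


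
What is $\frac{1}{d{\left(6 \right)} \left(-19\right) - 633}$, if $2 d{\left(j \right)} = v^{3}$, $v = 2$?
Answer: $- \frac{1}{709} \approx -0.0014104$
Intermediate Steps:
$d{\left(j \right)} = 4$ ($d{\left(j \right)} = \frac{2^{3}}{2} = \frac{1}{2} \cdot 8 = 4$)
$\frac{1}{d{\left(6 \right)} \left(-19\right) - 633} = \frac{1}{4 \left(-19\right) - 633} = \frac{1}{-76 - 633} = \frac{1}{-709} = - \frac{1}{709}$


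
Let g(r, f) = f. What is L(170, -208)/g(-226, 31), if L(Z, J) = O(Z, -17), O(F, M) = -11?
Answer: -11/31 ≈ -0.35484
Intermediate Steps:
L(Z, J) = -11
L(170, -208)/g(-226, 31) = -11/31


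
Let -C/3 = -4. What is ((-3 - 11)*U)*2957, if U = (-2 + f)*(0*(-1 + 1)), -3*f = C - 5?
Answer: 0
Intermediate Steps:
C = 12 (C = -3*(-4) = 12)
f = -7/3 (f = -(12 - 5)/3 = -⅓*7 = -7/3 ≈ -2.3333)
U = 0 (U = (-2 - 7/3)*(0*(-1 + 1)) = -0*0 = -13/3*0 = 0)
((-3 - 11)*U)*2957 = ((-3 - 11)*0)*2957 = -14*0*2957 = 0*2957 = 0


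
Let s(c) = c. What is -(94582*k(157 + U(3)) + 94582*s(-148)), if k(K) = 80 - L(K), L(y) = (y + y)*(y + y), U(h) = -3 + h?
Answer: 9331838448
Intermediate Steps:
L(y) = 4*y² (L(y) = (2*y)*(2*y) = 4*y²)
k(K) = 80 - 4*K²
-(94582*k(157 + U(3)) + 94582*s(-148)) = -(-6431576 - 378328*(157 + (-3 + 3))²) = -(-6431576 - 378328*(157 + 0)²) = -(-6431576 - 9325406872) = -94582/(1/((80 - 98596) - 148)) = -94582/(1/(-98516 - 148)) = -94582/(1/(-98664)) = -94582/(-1/98664) = -94582*(-98664) = 9331838448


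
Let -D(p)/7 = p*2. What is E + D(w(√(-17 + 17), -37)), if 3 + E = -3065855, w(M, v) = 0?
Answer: -3065858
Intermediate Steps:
D(p) = -14*p (D(p) = -7*p*2 = -14*p)
E = -3065858 (E = -3 - 3065855 = -3065858)
E + D(w(√(-17 + 17), -37)) = -3065858 - 14*0 = -3065858 + 0 = -3065858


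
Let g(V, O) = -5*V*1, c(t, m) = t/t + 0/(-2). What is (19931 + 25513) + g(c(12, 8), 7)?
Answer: 45439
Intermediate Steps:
c(t, m) = 1 (c(t, m) = 1 + 0*(-½) = 1 + 0 = 1)
g(V, O) = -5*V
(19931 + 25513) + g(c(12, 8), 7) = (19931 + 25513) - 5*1 = 45444 - 5 = 45439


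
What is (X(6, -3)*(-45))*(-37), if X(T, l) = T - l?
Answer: 14985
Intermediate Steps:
(X(6, -3)*(-45))*(-37) = ((6 - 1*(-3))*(-45))*(-37) = ((6 + 3)*(-45))*(-37) = (9*(-45))*(-37) = -405*(-37) = 14985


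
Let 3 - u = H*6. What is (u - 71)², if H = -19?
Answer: 2116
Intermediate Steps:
u = 117 (u = 3 - (-19)*6 = 3 - 1*(-114) = 3 + 114 = 117)
(u - 71)² = (117 - 71)² = 46² = 2116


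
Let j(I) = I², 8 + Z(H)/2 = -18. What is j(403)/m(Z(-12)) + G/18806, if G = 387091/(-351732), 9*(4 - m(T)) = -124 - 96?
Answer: 1208567534105407/211669503744 ≈ 5709.7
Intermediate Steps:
Z(H) = -52 (Z(H) = -16 + 2*(-18) = -16 - 36 = -52)
m(T) = 256/9 (m(T) = 4 - (-124 - 96)/9 = 4 - ⅑*(-220) = 4 + 220/9 = 256/9)
G = -387091/351732 (G = 387091*(-1/351732) = -387091/351732 ≈ -1.1005)
j(403)/m(Z(-12)) + G/18806 = 403²/(256/9) - 387091/351732/18806 = 162409*(9/256) - 387091/351732*1/18806 = 1461681/256 - 387091/6614671992 = 1208567534105407/211669503744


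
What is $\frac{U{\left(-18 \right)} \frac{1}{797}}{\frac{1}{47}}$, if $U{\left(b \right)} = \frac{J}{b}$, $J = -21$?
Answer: $\frac{329}{4782} \approx 0.0688$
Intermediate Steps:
$U{\left(b \right)} = - \frac{21}{b}$
$\frac{U{\left(-18 \right)} \frac{1}{797}}{\frac{1}{47}} = \frac{- \frac{21}{-18} \cdot \frac{1}{797}}{\frac{1}{47}} = \left(-21\right) \left(- \frac{1}{18}\right) \frac{1}{797} \frac{1}{\frac{1}{47}} = \frac{7}{6} \cdot \frac{1}{797} \cdot 47 = \frac{7}{4782} \cdot 47 = \frac{329}{4782}$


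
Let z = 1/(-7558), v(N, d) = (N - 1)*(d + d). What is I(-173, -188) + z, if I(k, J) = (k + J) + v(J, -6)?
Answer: 14413105/7558 ≈ 1907.0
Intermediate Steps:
v(N, d) = 2*d*(-1 + N) (v(N, d) = (-1 + N)*(2*d) = 2*d*(-1 + N))
I(k, J) = 12 + k - 11*J (I(k, J) = (k + J) + 2*(-6)*(-1 + J) = (J + k) + (12 - 12*J) = 12 + k - 11*J)
z = -1/7558 ≈ -0.00013231
I(-173, -188) + z = (12 - 173 - 11*(-188)) - 1/7558 = (12 - 173 + 2068) - 1/7558 = 1907 - 1/7558 = 14413105/7558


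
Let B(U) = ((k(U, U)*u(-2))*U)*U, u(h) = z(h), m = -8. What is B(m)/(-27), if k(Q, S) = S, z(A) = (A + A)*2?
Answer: -4096/27 ≈ -151.70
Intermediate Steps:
z(A) = 4*A (z(A) = (2*A)*2 = 4*A)
u(h) = 4*h
B(U) = -8*U**3 (B(U) = ((U*(4*(-2)))*U)*U = ((U*(-8))*U)*U = ((-8*U)*U)*U = (-8*U**2)*U = -8*U**3)
B(m)/(-27) = (-8*(-8)**3)/(-27) = -(-8)*(-512)/27 = -1/27*4096 = -4096/27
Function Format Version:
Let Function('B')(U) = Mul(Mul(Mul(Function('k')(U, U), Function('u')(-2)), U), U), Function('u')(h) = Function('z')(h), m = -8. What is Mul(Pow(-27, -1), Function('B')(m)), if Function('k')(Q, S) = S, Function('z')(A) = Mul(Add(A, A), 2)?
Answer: Rational(-4096, 27) ≈ -151.70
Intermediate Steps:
Function('z')(A) = Mul(4, A) (Function('z')(A) = Mul(Mul(2, A), 2) = Mul(4, A))
Function('u')(h) = Mul(4, h)
Function('B')(U) = Mul(-8, Pow(U, 3)) (Function('B')(U) = Mul(Mul(Mul(U, Mul(4, -2)), U), U) = Mul(Mul(Mul(U, -8), U), U) = Mul(Mul(Mul(-8, U), U), U) = Mul(Mul(-8, Pow(U, 2)), U) = Mul(-8, Pow(U, 3)))
Mul(Pow(-27, -1), Function('B')(m)) = Mul(Pow(-27, -1), Mul(-8, Pow(-8, 3))) = Mul(Rational(-1, 27), Mul(-8, -512)) = Mul(Rational(-1, 27), 4096) = Rational(-4096, 27)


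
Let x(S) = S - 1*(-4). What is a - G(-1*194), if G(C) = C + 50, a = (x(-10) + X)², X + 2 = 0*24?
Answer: 208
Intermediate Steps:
x(S) = 4 + S (x(S) = S + 4 = 4 + S)
X = -2 (X = -2 + 0*24 = -2 + 0 = -2)
a = 64 (a = ((4 - 10) - 2)² = (-6 - 2)² = (-8)² = 64)
G(C) = 50 + C
a - G(-1*194) = 64 - (50 - 1*194) = 64 - (50 - 194) = 64 - 1*(-144) = 64 + 144 = 208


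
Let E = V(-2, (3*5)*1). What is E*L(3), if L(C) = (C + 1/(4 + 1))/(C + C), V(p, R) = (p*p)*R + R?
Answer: 40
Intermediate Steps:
V(p, R) = R + R*p**2 (V(p, R) = p**2*R + R = R*p**2 + R = R + R*p**2)
E = 75 (E = ((3*5)*1)*(1 + (-2)**2) = (15*1)*(1 + 4) = 15*5 = 75)
L(C) = (1/5 + C)/(2*C) (L(C) = (C + 1/5)/((2*C)) = (C + 1/5)*(1/(2*C)) = (1/5 + C)*(1/(2*C)) = (1/5 + C)/(2*C))
E*L(3) = 75*((1/10)*(1 + 5*3)/3) = 75*((1/10)*(1/3)*(1 + 15)) = 75*((1/10)*(1/3)*16) = 75*(8/15) = 40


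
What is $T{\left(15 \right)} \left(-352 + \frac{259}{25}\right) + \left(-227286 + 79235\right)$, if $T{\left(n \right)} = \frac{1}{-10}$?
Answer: $- \frac{37004209}{250} \approx -1.4802 \cdot 10^{5}$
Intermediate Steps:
$T{\left(n \right)} = - \frac{1}{10}$
$T{\left(15 \right)} \left(-352 + \frac{259}{25}\right) + \left(-227286 + 79235\right) = - \frac{-352 + \frac{259}{25}}{10} + \left(-227286 + 79235\right) = - \frac{-352 + 259 \cdot \frac{1}{25}}{10} - 148051 = - \frac{-352 + \frac{259}{25}}{10} - 148051 = \left(- \frac{1}{10}\right) \left(- \frac{8541}{25}\right) - 148051 = \frac{8541}{250} - 148051 = - \frac{37004209}{250}$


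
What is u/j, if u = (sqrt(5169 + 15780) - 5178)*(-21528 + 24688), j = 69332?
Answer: -4090620/17333 + 790*sqrt(20949)/17333 ≈ -229.41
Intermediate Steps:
u = -16362480 + 3160*sqrt(20949) (u = (sqrt(20949) - 5178)*3160 = (-5178 + sqrt(20949))*3160 = -16362480 + 3160*sqrt(20949) ≈ -1.5905e+7)
u/j = (-16362480 + 3160*sqrt(20949))/69332 = (-16362480 + 3160*sqrt(20949))*(1/69332) = -4090620/17333 + 790*sqrt(20949)/17333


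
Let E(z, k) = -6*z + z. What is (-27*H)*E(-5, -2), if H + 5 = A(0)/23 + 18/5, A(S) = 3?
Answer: 19710/23 ≈ 856.96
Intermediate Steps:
E(z, k) = -5*z
H = -146/115 (H = -5 + (3/23 + 18/5) = -5 + 429/115 = -146/115 ≈ -1.2696)
(-27*H)*E(-5, -2) = (-27*(-146/115))*(-5*(-5)) = (3942/115)*25 = 19710/23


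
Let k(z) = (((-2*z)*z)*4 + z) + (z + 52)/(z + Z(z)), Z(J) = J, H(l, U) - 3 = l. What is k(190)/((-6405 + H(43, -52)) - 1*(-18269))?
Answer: -18278593/754300 ≈ -24.233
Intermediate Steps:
H(l, U) = 3 + l
k(z) = z - 8*z² + (52 + z)/(2*z) (k(z) = (((-2*z)*z)*4 + z) + (z + 52)/(z + z) = (-2*z²*4 + z) + (52 + z)/((2*z)) = (-8*z² + z) + (52 + z)*(1/(2*z)) = (z - 8*z²) + (52 + z)/(2*z) = z - 8*z² + (52 + z)/(2*z))
k(190)/((-6405 + H(43, -52)) - 1*(-18269)) = (½ + 190 - 8*190² + 26/190)/((-6405 + (3 + 43)) - 1*(-18269)) = (½ + 190 - 8*36100 + 26*(1/190))/((-6405 + 46) + 18269) = (½ + 190 - 288800 + 13/95)/(-6359 + 18269) = -54835779/190/11910 = -54835779/190*1/11910 = -18278593/754300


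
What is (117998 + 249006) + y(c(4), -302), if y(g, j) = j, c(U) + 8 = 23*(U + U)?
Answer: 366702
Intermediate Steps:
c(U) = -8 + 46*U (c(U) = -8 + 23*(U + U) = -8 + 23*(2*U) = -8 + 46*U)
(117998 + 249006) + y(c(4), -302) = (117998 + 249006) - 302 = 367004 - 302 = 366702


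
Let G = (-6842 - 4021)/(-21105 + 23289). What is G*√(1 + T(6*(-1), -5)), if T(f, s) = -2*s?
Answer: -3621*√11/728 ≈ -16.497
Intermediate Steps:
G = -3621/728 (G = -10863/2184 = -10863*1/2184 = -3621/728 ≈ -4.9739)
G*√(1 + T(6*(-1), -5)) = -3621*√(1 - 2*(-5))/728 = -3621*√(1 + 10)/728 = -3621*√11/728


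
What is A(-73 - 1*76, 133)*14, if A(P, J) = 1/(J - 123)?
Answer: 7/5 ≈ 1.4000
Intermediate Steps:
A(P, J) = 1/(-123 + J)
A(-73 - 1*76, 133)*14 = 14/(-123 + 133) = 14/10 = (⅒)*14 = 7/5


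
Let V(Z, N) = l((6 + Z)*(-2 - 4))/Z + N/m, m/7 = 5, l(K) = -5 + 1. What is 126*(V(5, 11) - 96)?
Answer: -60786/5 ≈ -12157.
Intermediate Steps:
l(K) = -4
m = 35 (m = 7*5 = 35)
V(Z, N) = -4/Z + N/35
126*(V(5, 11) - 96) = 126*((-4/5 + (1/35)*11) - 96) = 126*((-4*1/5 + 11/35) - 96) = 126*((-4/5 + 11/35) - 96) = 126*(-17/35 - 96) = 126*(-3377/35) = -60786/5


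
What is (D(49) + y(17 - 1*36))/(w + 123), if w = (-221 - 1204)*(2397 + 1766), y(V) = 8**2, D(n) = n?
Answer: -113/5932152 ≈ -1.9049e-5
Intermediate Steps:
y(V) = 64
w = -5932275 (w = -1425*4163 = -5932275)
(D(49) + y(17 - 1*36))/(w + 123) = (49 + 64)/(-5932275 + 123) = 113/(-5932152) = 113*(-1/5932152) = -113/5932152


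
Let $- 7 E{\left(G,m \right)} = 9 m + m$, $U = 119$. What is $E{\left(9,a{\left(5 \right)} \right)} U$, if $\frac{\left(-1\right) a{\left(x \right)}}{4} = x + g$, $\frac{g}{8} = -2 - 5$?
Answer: $-34680$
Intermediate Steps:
$g = -56$ ($g = 8 \left(-2 - 5\right) = 8 \left(-7\right) = -56$)
$a{\left(x \right)} = 224 - 4 x$ ($a{\left(x \right)} = - 4 \left(x - 56\right) = - 4 \left(-56 + x\right) = 224 - 4 x$)
$E{\left(G,m \right)} = - \frac{10 m}{7}$ ($E{\left(G,m \right)} = - \frac{9 m + m}{7} = - \frac{10 m}{7}$)
$E{\left(9,a{\left(5 \right)} \right)} U = - \frac{10 \left(224 - 20\right)}{7} \cdot 119 = \left(- \frac{10}{7}\right) 204 \cdot 119 = \left(- \frac{2040}{7}\right) 119 = -34680$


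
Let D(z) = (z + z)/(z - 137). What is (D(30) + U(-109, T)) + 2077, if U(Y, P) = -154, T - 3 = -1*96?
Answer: 205701/107 ≈ 1922.4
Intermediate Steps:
T = -93 (T = 3 - 1*96 = 3 - 96 = -93)
D(z) = 2*z/(-137 + z) (D(z) = (2*z)/(-137 + z) = 2*z/(-137 + z))
(D(30) + U(-109, T)) + 2077 = (2*30/(-137 + 30) - 154) + 2077 = (2*30/(-107) - 154) + 2077 = (2*30*(-1/107) - 154) + 2077 = (-60/107 - 154) + 2077 = -16538/107 + 2077 = 205701/107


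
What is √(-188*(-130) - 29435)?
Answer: 3*I*√555 ≈ 70.675*I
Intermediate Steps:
√(-188*(-130) - 29435) = √(24440 - 29435) = √(-4995) = 3*I*√555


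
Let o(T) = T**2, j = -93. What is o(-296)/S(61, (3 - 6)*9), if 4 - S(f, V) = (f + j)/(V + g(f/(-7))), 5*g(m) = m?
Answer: 11017712/363 ≈ 30352.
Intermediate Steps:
g(m) = m/5
S(f, V) = 4 - (-93 + f)/(V - f/35) (S(f, V) = 4 - (f - 93)/(V + (f/(-7))/5) = 4 - (-93 + f)/(V + (f*(-1/7))/5) = 4 - (-93 + f)/(V + (-f/7)/5) = 4 - (-93 + f)/(V - f/35))
o(-296)/S(61, (3 - 6)*9) = (-296)**2/(((3255 - 39*61 + 140*((3 - 6)*9))/(-1*61 + 35*((3 - 6)*9)))) = 87616/(((3255 - 2379 + 140*(-3*9))/(-61 + 35*(-3*9)))) = 87616/(((3255 - 2379 + 140*(-27))/(-61 + 35*(-27)))) = 87616/(((3255 - 2379 - 3780)/(-61 - 945))) = 87616/((-2904/(-1006))) = 87616/((-1/1006*(-2904))) = 87616/(1452/503) = 87616*(503/1452) = 11017712/363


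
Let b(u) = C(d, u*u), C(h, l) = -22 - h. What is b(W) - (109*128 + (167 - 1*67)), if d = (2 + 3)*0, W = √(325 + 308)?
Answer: -14074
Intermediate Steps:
W = √633 ≈ 25.159
d = 0 (d = 5*0 = 0)
b(u) = -22 (b(u) = -22 - 1*0 = -22 + 0 = -22)
b(W) - (109*128 + (167 - 1*67)) = -22 - (109*128 + (167 - 1*67)) = -22 - (13952 + (167 - 67)) = -22 - (13952 + 100) = -22 - 1*14052 = -22 - 14052 = -14074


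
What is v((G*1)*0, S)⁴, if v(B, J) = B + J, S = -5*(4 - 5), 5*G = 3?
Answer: 625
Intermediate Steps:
G = ⅗ (G = (⅕)*3 = ⅗ ≈ 0.60000)
S = 5 (S = -5*(-1) = 5)
v((G*1)*0, S)⁴ = (((⅗)*1)*0 + 5)⁴ = ((⅗)*0 + 5)⁴ = (0 + 5)⁴ = 5⁴ = 625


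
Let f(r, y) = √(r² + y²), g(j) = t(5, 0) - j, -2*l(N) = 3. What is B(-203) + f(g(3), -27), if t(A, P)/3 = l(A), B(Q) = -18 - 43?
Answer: -61 + 3*√349/2 ≈ -32.978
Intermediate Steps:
l(N) = -3/2 (l(N) = -½*3 = -3/2)
B(Q) = -61
t(A, P) = -9/2 (t(A, P) = 3*(-3/2) = -9/2)
g(j) = -9/2 - j
B(-203) + f(g(3), -27) = -61 + √((-9/2 - 1*3)² + (-27)²) = -61 + √((-9/2 - 3)² + 729) = -61 + √((-15/2)² + 729) = -61 + √(225/4 + 729) = -61 + √(3141/4) = -61 + 3*√349/2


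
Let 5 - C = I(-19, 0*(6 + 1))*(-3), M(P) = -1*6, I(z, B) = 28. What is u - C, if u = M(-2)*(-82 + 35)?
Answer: 193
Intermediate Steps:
M(P) = -6
u = 282 (u = -6*(-82 + 35) = -6*(-47) = 282)
C = 89 (C = 5 - 28*(-3) = 5 - 1*(-84) = 5 + 84 = 89)
u - C = 282 - 1*89 = 282 - 89 = 193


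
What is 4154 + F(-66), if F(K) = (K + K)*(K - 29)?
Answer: 16694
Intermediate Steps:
F(K) = 2*K*(-29 + K) (F(K) = (2*K)*(-29 + K) = 2*K*(-29 + K))
4154 + F(-66) = 4154 + 2*(-66)*(-29 - 66) = 4154 + 2*(-66)*(-95) = 4154 + 12540 = 16694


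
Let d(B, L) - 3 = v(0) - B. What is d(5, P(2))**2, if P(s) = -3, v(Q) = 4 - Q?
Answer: 4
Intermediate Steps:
d(B, L) = 7 - B (d(B, L) = 3 + ((4 - 1*0) - B) = 3 + ((4 + 0) - B) = 3 + (4 - B) = 7 - B)
d(5, P(2))**2 = (7 - 1*5)**2 = (7 - 5)**2 = 2**2 = 4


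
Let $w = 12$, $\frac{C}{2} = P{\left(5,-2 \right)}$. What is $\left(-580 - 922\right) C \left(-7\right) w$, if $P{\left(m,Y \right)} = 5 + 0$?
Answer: $1261680$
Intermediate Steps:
$P{\left(m,Y \right)} = 5$
$C = 10$ ($C = 2 \cdot 5 = 10$)
$\left(-580 - 922\right) C \left(-7\right) w = \left(-580 - 922\right) 10 \left(-7\right) 12 = - 1502 \left(\left(-70\right) 12\right) = \left(-1502\right) \left(-840\right) = 1261680$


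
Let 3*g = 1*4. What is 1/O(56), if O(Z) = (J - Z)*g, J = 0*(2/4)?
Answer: -3/224 ≈ -0.013393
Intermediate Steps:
J = 0 (J = 0*(2*(¼)) = 0*(½) = 0)
g = 4/3 (g = (1*4)/3 = (⅓)*4 = 4/3 ≈ 1.3333)
O(Z) = -4*Z/3 (O(Z) = (0 - Z)*(4/3) = -Z*(4/3) = -4*Z/3)
1/O(56) = 1/(-4/3*56) = 1/(-224/3) = -3/224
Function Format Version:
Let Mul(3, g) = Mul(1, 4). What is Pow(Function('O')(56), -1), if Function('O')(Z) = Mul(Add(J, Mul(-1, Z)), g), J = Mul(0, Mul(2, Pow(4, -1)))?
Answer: Rational(-3, 224) ≈ -0.013393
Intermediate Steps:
J = 0 (J = Mul(0, Mul(2, Rational(1, 4))) = Mul(0, Rational(1, 2)) = 0)
g = Rational(4, 3) (g = Mul(Rational(1, 3), Mul(1, 4)) = Mul(Rational(1, 3), 4) = Rational(4, 3) ≈ 1.3333)
Function('O')(Z) = Mul(Rational(-4, 3), Z) (Function('O')(Z) = Mul(Add(0, Mul(-1, Z)), Rational(4, 3)) = Mul(Mul(-1, Z), Rational(4, 3)) = Mul(Rational(-4, 3), Z))
Pow(Function('O')(56), -1) = Pow(Mul(Rational(-4, 3), 56), -1) = Pow(Rational(-224, 3), -1) = Rational(-3, 224)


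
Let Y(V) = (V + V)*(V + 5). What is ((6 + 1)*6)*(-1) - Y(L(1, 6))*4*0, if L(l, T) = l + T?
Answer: -42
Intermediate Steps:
L(l, T) = T + l
Y(V) = 2*V*(5 + V) (Y(V) = (2*V)*(5 + V) = 2*V*(5 + V))
((6 + 1)*6)*(-1) - Y(L(1, 6))*4*0 = ((6 + 1)*6)*(-1) - (2*(6 + 1)*(5 + (6 + 1)))*4*0 = (7*6)*(-1) - (2*7*(5 + 7))*4*0 = 42*(-1) - (2*7*12)*4*0 = -42 - 168*4*0 = -42 - 672*0 = -42 - 1*0 = -42 + 0 = -42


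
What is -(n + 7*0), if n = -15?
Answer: 15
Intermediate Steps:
-(n + 7*0) = -(-15 + 7*0) = -(-15 + 0) = -1*(-15) = 15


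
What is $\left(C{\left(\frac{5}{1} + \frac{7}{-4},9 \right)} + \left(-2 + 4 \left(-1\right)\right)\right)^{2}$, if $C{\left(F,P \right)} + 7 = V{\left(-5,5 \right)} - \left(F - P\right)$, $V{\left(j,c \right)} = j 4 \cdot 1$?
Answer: $\frac{11881}{16} \approx 742.56$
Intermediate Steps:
$V{\left(j,c \right)} = 4 j$ ($V{\left(j,c \right)} = 4 j 1 = 4 j$)
$C{\left(F,P \right)} = -27 + P - F$ ($C{\left(F,P \right)} = -7 - \left(20 + F - P\right) = -27 + P - F$)
$\left(C{\left(\frac{5}{1} + \frac{7}{-4},9 \right)} + \left(-2 + 4 \left(-1\right)\right)\right)^{2} = \left(\left(-27 + 9 - \left(\frac{5}{1} + \frac{7}{-4}\right)\right) + \left(-2 + 4 \left(-1\right)\right)\right)^{2} = \left(\left(-27 + 9 - \left(5 \cdot 1 + 7 \left(- \frac{1}{4}\right)\right)\right) - 6\right)^{2} = \left(\left(-27 + 9 - \left(5 - \frac{7}{4}\right)\right) - 6\right)^{2} = \left(\left(-27 + 9 - \frac{13}{4}\right) - 6\right)^{2} = \left(- \frac{85}{4} - 6\right)^{2} = \left(- \frac{109}{4}\right)^{2} = \frac{11881}{16}$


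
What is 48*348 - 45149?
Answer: -28445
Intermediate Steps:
48*348 - 45149 = 16704 - 45149 = -28445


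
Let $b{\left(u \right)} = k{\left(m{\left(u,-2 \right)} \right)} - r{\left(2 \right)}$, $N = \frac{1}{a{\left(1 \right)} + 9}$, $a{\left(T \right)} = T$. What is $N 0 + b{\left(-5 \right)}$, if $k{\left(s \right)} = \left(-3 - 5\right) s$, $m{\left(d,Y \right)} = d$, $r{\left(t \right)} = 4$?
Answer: $36$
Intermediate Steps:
$k{\left(s \right)} = - 8 s$
$N = \frac{1}{10}$ ($N = \frac{1}{1 + 9} = \frac{1}{10} \approx 0.1$)
$b{\left(u \right)} = -4 - 8 u$ ($b{\left(u \right)} = - 8 u - 4 = -4 - 8 u$)
$N 0 + b{\left(-5 \right)} = \frac{1}{10} \cdot 0 - -36 = 0 + \left(-4 + 40\right) = 0 + 36 = 36$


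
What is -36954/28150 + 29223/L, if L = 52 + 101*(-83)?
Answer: -188415204/39086275 ≈ -4.8205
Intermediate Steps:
L = -8331 (L = 52 - 8383 = -8331)
-36954/28150 + 29223/L = -36954/28150 + 29223/(-8331) = -36954*1/28150 + 29223*(-1/8331) = -18477/14075 - 9741/2777 = -188415204/39086275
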